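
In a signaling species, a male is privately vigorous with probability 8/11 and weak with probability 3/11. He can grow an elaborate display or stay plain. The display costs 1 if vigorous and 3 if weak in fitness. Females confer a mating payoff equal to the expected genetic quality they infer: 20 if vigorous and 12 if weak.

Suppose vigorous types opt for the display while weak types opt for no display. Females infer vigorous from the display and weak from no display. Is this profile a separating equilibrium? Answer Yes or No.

No

Under these beliefs, the display earns mating payoff 20 and no display earns mating payoff 12.
vigorous: the display nets 20 − 1 = 19; no display nets 12. vigorous prefers the display.
weak: the display nets 20 − 3 = 17; no display nets 12. weak would deviate to the display.
weak has a profitable deviation, so the profile is not an equilibrium.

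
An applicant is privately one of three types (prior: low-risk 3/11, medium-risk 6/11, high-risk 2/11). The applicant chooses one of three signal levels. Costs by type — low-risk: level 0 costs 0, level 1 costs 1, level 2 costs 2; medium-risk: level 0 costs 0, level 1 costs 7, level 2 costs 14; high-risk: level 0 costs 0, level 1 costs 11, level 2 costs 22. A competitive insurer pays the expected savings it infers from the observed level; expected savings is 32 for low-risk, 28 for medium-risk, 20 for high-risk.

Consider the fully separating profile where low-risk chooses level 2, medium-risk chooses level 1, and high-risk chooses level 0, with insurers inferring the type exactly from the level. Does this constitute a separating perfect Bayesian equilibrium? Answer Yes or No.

Separating rebates: level 2 → 32, level 1 → 28, level 0 → 20.
low-risk (assigned level 2): level 0: 20 − 0 = 20; level 1: 28 − 1 = 27; level 2: 32 − 2 = 30. low-risk stays.
medium-risk (assigned level 1): level 0: 20 − 0 = 20; level 1: 28 − 7 = 21; level 2: 32 − 14 = 18. medium-risk stays.
high-risk (assigned level 0): level 0: 20 − 0 = 20; level 1: 28 − 11 = 17; level 2: 32 − 22 = 10. high-risk stays.
Every type prefers its assigned level; separation holds.

Yes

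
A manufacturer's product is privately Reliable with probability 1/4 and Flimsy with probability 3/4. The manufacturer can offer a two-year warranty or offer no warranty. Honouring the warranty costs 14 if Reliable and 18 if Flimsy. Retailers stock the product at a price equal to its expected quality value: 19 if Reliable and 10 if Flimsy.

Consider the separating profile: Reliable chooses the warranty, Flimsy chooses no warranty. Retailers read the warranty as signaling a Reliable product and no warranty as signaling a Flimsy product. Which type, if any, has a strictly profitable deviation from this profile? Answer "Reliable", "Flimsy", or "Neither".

The warranty pays 19; no warranty pays 10.
Reliable: assigned the warranty, nets 19 − 14 = 5; deviating to no warranty nets 10.
Flimsy: assigned no warranty, nets 10; deviating to the warranty nets 19 − 18 = 1.
The Reliable type gains 5 by deviating.

Reliable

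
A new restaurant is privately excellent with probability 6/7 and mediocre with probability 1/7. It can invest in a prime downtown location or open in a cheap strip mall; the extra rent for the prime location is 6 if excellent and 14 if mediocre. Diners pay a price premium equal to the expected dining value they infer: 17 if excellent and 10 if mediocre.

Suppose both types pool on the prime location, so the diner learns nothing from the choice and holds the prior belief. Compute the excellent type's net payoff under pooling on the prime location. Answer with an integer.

Pooled price premium = 6/7·17 + 1/7·10 = 16.
excellent pays cost 6 for the prime location, so net payoff = 16 − 6 = 10.

10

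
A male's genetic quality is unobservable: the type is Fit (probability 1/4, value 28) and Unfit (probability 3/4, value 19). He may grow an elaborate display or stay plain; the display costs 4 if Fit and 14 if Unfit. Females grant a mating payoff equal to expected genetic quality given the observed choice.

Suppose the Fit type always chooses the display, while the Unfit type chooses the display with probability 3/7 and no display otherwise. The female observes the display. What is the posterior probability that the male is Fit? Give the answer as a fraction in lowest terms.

P(the display) = (1/4)·1 + (3/4)·(3/7) = 4/7.
By Bayes' rule, P(Fit | the display) = (1/4) / (4/7) = 7/16.

7/16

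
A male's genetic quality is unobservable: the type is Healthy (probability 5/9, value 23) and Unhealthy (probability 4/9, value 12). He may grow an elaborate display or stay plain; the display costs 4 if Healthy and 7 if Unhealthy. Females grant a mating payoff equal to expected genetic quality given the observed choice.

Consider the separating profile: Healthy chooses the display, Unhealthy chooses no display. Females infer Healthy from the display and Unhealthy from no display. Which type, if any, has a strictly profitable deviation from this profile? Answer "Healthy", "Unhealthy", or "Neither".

The display pays 23; no display pays 12.
Healthy: assigned the display, nets 23 − 4 = 19; deviating to no display nets 12.
Unhealthy: assigned no display, nets 12; deviating to the display nets 23 − 7 = 16.
The Unhealthy type gains 4 by deviating.

Unhealthy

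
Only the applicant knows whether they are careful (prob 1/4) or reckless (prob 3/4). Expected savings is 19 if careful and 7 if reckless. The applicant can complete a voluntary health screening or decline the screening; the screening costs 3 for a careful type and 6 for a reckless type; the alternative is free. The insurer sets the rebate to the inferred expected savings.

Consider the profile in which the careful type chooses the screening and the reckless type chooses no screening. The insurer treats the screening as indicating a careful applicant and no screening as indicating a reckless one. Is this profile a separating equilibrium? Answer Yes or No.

No

Under these beliefs, the screening earns rebate 19 and no screening earns rebate 7.
careful: the screening nets 19 − 3 = 16; no screening nets 7. careful prefers the screening.
reckless: the screening nets 19 − 6 = 13; no screening nets 7. reckless would deviate to the screening.
reckless has a profitable deviation, so the profile is not an equilibrium.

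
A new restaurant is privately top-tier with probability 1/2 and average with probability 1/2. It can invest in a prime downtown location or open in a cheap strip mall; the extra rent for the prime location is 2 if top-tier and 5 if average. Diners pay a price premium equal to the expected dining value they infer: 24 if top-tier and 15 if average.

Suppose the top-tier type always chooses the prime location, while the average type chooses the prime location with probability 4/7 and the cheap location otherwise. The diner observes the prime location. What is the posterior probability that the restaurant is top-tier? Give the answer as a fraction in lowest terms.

7/11

P(the prime location) = (1/2)·1 + (1/2)·(4/7) = 11/14.
By Bayes' rule, P(top-tier | the prime location) = (1/2) / (11/14) = 7/11.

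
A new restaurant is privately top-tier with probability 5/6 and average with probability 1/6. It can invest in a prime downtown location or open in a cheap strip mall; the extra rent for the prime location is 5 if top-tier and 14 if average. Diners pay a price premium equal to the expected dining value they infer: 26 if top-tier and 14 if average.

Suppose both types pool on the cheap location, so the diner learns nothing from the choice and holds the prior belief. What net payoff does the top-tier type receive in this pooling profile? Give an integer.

Pooled price premium = 5/6·26 + 1/6·14 = 24.
top-tier pays no cost for the cheap location, so net payoff = 24.

24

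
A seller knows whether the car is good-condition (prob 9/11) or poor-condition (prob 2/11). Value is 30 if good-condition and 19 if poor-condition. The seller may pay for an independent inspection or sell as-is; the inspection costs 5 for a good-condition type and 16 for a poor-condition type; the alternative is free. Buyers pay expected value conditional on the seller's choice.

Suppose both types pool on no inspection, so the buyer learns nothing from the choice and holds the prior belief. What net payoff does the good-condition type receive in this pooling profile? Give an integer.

Pooled price = 9/11·30 + 2/11·19 = 28.
good-condition pays no cost for no inspection, so net payoff = 28.

28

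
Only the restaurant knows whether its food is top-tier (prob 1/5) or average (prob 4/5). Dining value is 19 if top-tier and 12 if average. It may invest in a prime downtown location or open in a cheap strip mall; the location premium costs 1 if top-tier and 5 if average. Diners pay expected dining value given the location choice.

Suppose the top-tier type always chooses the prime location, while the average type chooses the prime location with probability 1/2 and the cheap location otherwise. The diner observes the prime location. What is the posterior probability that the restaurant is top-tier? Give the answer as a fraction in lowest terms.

P(the prime location) = (1/5)·1 + (4/5)·(1/2) = 3/5.
By Bayes' rule, P(top-tier | the prime location) = (1/5) / (3/5) = 1/3.

1/3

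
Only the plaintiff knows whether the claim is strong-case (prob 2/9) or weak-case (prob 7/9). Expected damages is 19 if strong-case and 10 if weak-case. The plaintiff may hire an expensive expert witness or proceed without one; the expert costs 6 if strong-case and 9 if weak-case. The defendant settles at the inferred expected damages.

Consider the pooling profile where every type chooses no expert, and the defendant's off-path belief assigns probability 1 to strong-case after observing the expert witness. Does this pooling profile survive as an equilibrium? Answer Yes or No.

On path, the defendant holds the prior and pays 2/9·19 + 7/9·10 = 12. Off path (the expert witness), believing strong-case, it pays 19.
strong-case: no expert nets 12; the expert witness nets 19 − 6 = 13. strong-case would deviate.
weak-case: no expert nets 12; the expert witness nets 19 − 9 = 10. weak-case stays.
A type deviates, so pooling fails.

No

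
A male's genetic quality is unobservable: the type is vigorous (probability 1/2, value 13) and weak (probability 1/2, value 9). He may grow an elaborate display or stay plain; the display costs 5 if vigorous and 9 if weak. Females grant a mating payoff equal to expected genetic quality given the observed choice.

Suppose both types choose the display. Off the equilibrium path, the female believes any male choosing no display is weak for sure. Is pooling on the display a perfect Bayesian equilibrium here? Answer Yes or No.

No

On path, the female holds the prior and pays 1/2·13 + 1/2·9 = 11. Off path (no display), believing weak, it pays 9.
vigorous: the display nets 11 − 5 = 6; no display nets 9. vigorous would deviate.
weak: the display nets 11 − 9 = 2; no display nets 9. weak would deviate.
A type deviates, so pooling fails.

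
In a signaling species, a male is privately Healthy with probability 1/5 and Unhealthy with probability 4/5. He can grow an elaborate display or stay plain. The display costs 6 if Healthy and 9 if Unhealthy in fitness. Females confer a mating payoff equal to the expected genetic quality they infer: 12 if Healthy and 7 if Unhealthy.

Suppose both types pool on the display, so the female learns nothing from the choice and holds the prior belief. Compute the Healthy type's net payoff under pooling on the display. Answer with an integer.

2

Pooled mating payoff = 1/5·12 + 4/5·7 = 8.
Healthy pays cost 6 for the display, so net payoff = 8 − 6 = 2.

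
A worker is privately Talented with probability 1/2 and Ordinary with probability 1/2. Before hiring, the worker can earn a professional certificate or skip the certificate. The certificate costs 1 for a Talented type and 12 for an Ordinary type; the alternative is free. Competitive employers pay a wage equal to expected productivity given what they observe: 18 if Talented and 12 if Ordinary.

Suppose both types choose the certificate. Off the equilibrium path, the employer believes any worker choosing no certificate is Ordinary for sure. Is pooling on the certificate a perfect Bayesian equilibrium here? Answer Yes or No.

No

On path, the employer holds the prior and pays 1/2·18 + 1/2·12 = 15. Off path (no certificate), believing Ordinary, it pays 12.
Talented: the certificate nets 15 − 1 = 14; no certificate nets 12. Talented stays.
Ordinary: the certificate nets 15 − 12 = 3; no certificate nets 12. Ordinary would deviate.
A type deviates, so pooling fails.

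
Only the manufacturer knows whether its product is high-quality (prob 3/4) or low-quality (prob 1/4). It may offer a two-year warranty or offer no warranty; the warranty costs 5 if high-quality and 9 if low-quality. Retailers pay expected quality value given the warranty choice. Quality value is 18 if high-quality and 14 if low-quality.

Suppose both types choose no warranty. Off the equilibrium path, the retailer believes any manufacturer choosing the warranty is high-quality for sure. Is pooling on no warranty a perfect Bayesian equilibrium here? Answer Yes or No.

Yes

On path, the retailer holds the prior and pays 3/4·18 + 1/4·14 = 17. Off path (the warranty), believing high-quality, it pays 18.
high-quality: no warranty nets 17; the warranty nets 18 − 5 = 13. high-quality stays.
low-quality: no warranty nets 17; the warranty nets 18 − 9 = 9. low-quality stays.
No type deviates, so pooling is sustained.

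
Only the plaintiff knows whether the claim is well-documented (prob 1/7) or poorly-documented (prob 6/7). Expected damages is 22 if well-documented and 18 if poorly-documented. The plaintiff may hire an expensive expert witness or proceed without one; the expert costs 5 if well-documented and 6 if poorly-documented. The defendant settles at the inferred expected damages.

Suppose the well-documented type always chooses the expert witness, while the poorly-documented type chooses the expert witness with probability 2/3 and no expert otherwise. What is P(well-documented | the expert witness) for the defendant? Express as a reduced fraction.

P(the expert witness) = (1/7)·1 + (6/7)·(2/3) = 5/7.
By Bayes' rule, P(well-documented | the expert witness) = (1/7) / (5/7) = 1/5.

1/5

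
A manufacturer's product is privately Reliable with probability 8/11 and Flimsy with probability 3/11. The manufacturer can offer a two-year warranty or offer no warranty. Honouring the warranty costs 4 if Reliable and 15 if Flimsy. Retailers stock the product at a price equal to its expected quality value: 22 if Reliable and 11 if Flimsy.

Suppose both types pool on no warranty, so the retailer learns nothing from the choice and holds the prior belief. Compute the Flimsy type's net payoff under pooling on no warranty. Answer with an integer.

Pooled price = 8/11·22 + 3/11·11 = 19.
Flimsy pays no cost for no warranty, so net payoff = 19.

19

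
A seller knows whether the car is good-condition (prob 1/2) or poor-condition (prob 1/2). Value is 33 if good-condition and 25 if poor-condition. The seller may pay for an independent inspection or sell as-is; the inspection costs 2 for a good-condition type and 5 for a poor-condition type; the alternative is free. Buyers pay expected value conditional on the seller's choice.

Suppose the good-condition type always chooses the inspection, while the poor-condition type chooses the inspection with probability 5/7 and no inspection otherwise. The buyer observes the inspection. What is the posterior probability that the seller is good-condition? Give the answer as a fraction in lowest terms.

P(the inspection) = (1/2)·1 + (1/2)·(5/7) = 6/7.
By Bayes' rule, P(good-condition | the inspection) = (1/2) / (6/7) = 7/12.

7/12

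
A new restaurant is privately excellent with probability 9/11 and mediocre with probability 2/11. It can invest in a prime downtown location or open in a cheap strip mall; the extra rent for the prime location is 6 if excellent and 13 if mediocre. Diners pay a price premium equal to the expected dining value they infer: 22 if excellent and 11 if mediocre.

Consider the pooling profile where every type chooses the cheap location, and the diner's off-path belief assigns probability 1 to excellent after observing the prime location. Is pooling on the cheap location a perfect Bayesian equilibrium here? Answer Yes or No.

On path, the diner holds the prior and pays 9/11·22 + 2/11·11 = 20. Off path (the prime location), believing excellent, it pays 22.
excellent: the cheap location nets 20; the prime location nets 22 − 6 = 16. excellent stays.
mediocre: the cheap location nets 20; the prime location nets 22 − 13 = 9. mediocre stays.
No type deviates, so pooling is sustained.

Yes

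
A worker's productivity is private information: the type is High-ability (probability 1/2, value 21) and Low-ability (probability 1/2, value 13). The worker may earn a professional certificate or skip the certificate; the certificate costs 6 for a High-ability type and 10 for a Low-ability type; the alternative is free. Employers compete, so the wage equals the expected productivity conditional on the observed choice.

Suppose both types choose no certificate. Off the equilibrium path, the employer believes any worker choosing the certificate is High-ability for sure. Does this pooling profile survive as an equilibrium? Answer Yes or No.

Yes

On path, the employer holds the prior and pays 1/2·21 + 1/2·13 = 17. Off path (the certificate), believing High-ability, it pays 21.
High-ability: no certificate nets 17; the certificate nets 21 − 6 = 15. High-ability stays.
Low-ability: no certificate nets 17; the certificate nets 21 − 10 = 11. Low-ability stays.
No type deviates, so pooling is sustained.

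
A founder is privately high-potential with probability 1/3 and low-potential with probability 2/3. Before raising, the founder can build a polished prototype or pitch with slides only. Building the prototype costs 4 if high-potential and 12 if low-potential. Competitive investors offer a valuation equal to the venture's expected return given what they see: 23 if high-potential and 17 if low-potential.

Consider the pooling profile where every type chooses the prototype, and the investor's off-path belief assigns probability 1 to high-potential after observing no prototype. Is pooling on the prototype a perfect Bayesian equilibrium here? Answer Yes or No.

No

On path, the investor holds the prior and pays 1/3·23 + 2/3·17 = 19. Off path (no prototype), believing high-potential, it pays 23.
high-potential: the prototype nets 19 − 4 = 15; no prototype nets 23. high-potential would deviate.
low-potential: the prototype nets 19 − 12 = 7; no prototype nets 23. low-potential would deviate.
A type deviates, so pooling fails.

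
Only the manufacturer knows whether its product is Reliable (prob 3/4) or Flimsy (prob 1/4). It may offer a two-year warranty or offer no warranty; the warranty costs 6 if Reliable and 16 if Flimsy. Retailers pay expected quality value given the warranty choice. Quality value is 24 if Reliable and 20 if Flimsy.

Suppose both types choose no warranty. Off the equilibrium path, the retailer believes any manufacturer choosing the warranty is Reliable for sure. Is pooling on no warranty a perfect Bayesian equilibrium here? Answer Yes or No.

On path, the retailer holds the prior and pays 3/4·24 + 1/4·20 = 23. Off path (the warranty), believing Reliable, it pays 24.
Reliable: no warranty nets 23; the warranty nets 24 − 6 = 18. Reliable stays.
Flimsy: no warranty nets 23; the warranty nets 24 − 16 = 8. Flimsy stays.
No type deviates, so pooling is sustained.

Yes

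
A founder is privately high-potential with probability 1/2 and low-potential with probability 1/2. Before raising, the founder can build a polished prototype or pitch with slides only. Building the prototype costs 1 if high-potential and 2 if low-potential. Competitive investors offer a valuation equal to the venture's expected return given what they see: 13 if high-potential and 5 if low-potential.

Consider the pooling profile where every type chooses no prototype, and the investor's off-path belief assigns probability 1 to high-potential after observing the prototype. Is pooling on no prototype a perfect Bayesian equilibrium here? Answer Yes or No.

On path, the investor holds the prior and pays 1/2·13 + 1/2·5 = 9. Off path (the prototype), believing high-potential, it pays 13.
high-potential: no prototype nets 9; the prototype nets 13 − 1 = 12. high-potential would deviate.
low-potential: no prototype nets 9; the prototype nets 13 − 2 = 11. low-potential would deviate.
A type deviates, so pooling fails.

No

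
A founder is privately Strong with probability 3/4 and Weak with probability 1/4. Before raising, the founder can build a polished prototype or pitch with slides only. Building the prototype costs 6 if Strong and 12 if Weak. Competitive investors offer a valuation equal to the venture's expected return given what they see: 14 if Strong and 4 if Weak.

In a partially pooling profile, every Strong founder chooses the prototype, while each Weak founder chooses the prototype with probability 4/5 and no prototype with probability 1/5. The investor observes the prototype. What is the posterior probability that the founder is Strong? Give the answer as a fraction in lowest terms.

15/19

P(the prototype) = (3/4)·1 + (1/4)·(4/5) = 19/20.
By Bayes' rule, P(Strong | the prototype) = (3/4) / (19/20) = 15/19.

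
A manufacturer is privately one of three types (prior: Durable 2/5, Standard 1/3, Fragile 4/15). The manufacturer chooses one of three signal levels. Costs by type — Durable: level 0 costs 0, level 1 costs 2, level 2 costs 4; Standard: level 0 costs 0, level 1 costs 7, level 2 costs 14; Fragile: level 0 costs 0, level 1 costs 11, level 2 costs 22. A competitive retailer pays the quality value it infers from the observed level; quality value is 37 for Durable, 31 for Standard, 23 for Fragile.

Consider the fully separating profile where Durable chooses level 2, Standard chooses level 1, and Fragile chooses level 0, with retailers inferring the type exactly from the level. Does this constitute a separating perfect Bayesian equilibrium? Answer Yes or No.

Separating prices: level 2 → 37, level 1 → 31, level 0 → 23.
Durable (assigned level 2): level 0: 23 − 0 = 23; level 1: 31 − 2 = 29; level 2: 37 − 4 = 33. Durable stays.
Standard (assigned level 1): level 0: 23 − 0 = 23; level 1: 31 − 7 = 24; level 2: 37 − 14 = 23. Standard stays.
Fragile (assigned level 0): level 0: 23 − 0 = 23; level 1: 31 − 11 = 20; level 2: 37 − 22 = 15. Fragile stays.
Every type prefers its assigned level; separation holds.

Yes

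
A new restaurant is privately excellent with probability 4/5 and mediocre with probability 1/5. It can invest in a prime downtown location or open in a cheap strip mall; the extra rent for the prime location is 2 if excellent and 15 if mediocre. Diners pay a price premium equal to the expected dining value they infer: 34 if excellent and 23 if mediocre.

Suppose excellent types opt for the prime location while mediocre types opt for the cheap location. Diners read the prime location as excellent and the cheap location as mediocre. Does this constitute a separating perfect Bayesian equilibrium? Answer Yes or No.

Under these beliefs, the prime location earns price premium 34 and the cheap location earns price premium 23.
excellent: the prime location nets 34 − 2 = 32; the cheap location nets 23. excellent prefers the prime location.
mediocre: the prime location nets 34 − 15 = 19; the cheap location nets 23. mediocre prefers the cheap location.
Neither type deviates, so the separating profile is an equilibrium.

Yes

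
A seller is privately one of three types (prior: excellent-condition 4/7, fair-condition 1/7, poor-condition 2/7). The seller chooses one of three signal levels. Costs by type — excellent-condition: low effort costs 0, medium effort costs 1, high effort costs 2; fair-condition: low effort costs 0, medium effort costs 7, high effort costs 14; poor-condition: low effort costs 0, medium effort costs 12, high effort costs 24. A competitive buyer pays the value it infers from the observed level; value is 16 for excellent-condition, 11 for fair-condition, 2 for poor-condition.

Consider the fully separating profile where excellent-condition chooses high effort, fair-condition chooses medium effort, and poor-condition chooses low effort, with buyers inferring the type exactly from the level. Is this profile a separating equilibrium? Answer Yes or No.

Separating prices: high effort → 16, medium effort → 11, low effort → 2.
excellent-condition (assigned high effort): low effort: 2 − 0 = 2; medium effort: 11 − 1 = 10; high effort: 16 − 2 = 14. excellent-condition stays.
fair-condition (assigned medium effort): low effort: 2 − 0 = 2; medium effort: 11 − 7 = 4; high effort: 16 − 14 = 2. fair-condition stays.
poor-condition (assigned low effort): low effort: 2 − 0 = 2; medium effort: 11 − 12 = -1; high effort: 16 − 24 = -8. poor-condition stays.
Every type prefers its assigned level; separation holds.

Yes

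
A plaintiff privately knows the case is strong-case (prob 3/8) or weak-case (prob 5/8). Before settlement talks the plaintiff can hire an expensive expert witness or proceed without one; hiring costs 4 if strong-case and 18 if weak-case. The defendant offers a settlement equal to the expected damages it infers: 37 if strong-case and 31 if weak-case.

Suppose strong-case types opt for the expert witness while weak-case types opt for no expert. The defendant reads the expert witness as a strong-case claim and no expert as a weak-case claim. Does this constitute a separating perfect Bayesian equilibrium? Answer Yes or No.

Under these beliefs, the expert witness earns settlement 37 and no expert earns settlement 31.
strong-case: the expert witness nets 37 − 4 = 33; no expert nets 31. strong-case prefers the expert witness.
weak-case: the expert witness nets 37 − 18 = 19; no expert nets 31. weak-case prefers no expert.
Neither type deviates, so the separating profile is an equilibrium.

Yes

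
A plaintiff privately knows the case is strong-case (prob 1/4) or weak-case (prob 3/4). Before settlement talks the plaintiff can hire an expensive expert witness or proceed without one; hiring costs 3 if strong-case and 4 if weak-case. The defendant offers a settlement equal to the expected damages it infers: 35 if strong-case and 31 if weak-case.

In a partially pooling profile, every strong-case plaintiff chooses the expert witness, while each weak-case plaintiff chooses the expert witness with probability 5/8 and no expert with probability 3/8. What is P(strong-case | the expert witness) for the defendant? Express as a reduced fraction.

8/23

P(the expert witness) = (1/4)·1 + (3/4)·(5/8) = 23/32.
By Bayes' rule, P(strong-case | the expert witness) = (1/4) / (23/32) = 8/23.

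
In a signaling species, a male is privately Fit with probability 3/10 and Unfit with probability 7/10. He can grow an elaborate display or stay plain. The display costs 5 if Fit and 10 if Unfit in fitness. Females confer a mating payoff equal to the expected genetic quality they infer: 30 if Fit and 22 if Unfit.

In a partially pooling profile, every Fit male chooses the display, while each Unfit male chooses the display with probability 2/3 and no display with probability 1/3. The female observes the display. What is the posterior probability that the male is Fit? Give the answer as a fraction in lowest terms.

P(the display) = (3/10)·1 + (7/10)·(2/3) = 23/30.
By Bayes' rule, P(Fit | the display) = (3/10) / (23/30) = 9/23.

9/23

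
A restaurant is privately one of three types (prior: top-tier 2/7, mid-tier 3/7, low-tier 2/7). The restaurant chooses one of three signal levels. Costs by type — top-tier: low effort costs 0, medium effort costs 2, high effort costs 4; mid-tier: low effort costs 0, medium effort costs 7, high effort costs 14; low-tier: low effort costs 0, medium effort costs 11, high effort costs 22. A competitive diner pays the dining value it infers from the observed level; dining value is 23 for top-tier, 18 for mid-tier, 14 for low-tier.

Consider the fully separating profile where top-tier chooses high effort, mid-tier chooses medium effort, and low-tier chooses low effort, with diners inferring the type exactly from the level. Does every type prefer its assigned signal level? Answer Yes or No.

Separating price premiums: high effort → 23, medium effort → 18, low effort → 14.
top-tier (assigned high effort): low effort: 14 − 0 = 14; medium effort: 18 − 2 = 16; high effort: 23 − 4 = 19. top-tier stays.
mid-tier (assigned medium effort): low effort: 14 − 0 = 14; medium effort: 18 − 7 = 11; high effort: 23 − 14 = 9. mid-tier prefers low effort.
low-tier (assigned low effort): low effort: 14 − 0 = 14; medium effort: 18 − 11 = 7; high effort: 23 − 22 = 1. low-tier stays.
At least one type deviates; the separating profile fails.

No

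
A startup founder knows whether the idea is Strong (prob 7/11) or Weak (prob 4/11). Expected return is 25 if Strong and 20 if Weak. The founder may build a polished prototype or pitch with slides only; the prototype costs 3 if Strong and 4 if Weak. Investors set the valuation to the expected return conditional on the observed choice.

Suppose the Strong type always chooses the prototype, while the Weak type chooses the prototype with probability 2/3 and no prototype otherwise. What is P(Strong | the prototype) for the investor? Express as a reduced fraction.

21/29

P(the prototype) = (7/11)·1 + (4/11)·(2/3) = 29/33.
By Bayes' rule, P(Strong | the prototype) = (7/11) / (29/33) = 21/29.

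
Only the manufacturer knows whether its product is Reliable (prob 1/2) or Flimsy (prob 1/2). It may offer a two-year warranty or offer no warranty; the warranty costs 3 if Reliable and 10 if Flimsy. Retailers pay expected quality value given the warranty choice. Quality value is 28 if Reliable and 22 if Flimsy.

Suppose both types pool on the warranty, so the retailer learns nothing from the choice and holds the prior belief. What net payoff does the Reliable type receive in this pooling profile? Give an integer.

Pooled price = 1/2·28 + 1/2·22 = 25.
Reliable pays cost 3 for the warranty, so net payoff = 25 − 3 = 22.

22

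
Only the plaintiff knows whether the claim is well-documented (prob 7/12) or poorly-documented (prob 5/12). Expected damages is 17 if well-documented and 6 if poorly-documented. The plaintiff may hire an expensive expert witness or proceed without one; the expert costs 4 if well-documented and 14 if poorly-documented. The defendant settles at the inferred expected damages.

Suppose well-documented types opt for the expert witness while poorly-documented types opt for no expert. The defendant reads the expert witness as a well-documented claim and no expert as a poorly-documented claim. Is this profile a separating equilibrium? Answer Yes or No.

Yes

Under these beliefs, the expert witness earns settlement 17 and no expert earns settlement 6.
well-documented: the expert witness nets 17 − 4 = 13; no expert nets 6. well-documented prefers the expert witness.
poorly-documented: the expert witness nets 17 − 14 = 3; no expert nets 6. poorly-documented prefers no expert.
Neither type deviates, so the separating profile is an equilibrium.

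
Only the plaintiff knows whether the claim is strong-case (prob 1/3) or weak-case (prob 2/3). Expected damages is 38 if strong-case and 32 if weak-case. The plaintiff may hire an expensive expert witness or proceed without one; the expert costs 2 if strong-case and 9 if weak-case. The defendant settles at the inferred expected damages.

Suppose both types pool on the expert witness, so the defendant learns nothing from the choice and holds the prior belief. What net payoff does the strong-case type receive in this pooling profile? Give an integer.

32

Pooled settlement = 1/3·38 + 2/3·32 = 34.
strong-case pays cost 2 for the expert witness, so net payoff = 34 − 2 = 32.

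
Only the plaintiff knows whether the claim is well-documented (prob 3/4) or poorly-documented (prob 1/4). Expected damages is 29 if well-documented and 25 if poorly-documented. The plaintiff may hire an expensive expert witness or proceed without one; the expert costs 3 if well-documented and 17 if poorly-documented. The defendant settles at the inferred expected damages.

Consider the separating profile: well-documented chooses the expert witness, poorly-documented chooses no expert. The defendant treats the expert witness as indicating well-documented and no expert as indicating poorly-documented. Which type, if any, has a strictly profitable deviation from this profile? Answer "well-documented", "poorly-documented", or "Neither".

The expert witness pays 29; no expert pays 25.
well-documented: assigned the expert witness, nets 29 − 3 = 26; deviating to no expert nets 25.
poorly-documented: assigned no expert, nets 25; deviating to the expert witness nets 29 − 17 = 12.
Both types strictly prefer their assigned action; no profitable deviation.

Neither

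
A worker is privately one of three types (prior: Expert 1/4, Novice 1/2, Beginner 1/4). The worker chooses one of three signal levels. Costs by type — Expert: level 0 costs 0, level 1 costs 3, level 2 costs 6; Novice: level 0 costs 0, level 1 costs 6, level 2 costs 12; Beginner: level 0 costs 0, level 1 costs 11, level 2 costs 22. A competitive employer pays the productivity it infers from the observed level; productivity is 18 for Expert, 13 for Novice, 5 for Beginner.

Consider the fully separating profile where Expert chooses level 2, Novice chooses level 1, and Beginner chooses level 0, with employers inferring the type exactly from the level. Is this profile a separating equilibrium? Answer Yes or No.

Separating wages: level 2 → 18, level 1 → 13, level 0 → 5.
Expert (assigned level 2): level 0: 5 − 0 = 5; level 1: 13 − 3 = 10; level 2: 18 − 6 = 12. Expert stays.
Novice (assigned level 1): level 0: 5 − 0 = 5; level 1: 13 − 6 = 7; level 2: 18 − 12 = 6. Novice stays.
Beginner (assigned level 0): level 0: 5 − 0 = 5; level 1: 13 − 11 = 2; level 2: 18 − 22 = -4. Beginner stays.
Every type prefers its assigned level; separation holds.

Yes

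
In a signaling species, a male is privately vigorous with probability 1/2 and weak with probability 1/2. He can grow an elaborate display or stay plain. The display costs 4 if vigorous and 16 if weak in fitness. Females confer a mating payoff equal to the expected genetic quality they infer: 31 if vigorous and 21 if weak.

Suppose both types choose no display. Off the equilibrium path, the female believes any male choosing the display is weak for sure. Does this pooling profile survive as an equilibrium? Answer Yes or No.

On path, the female holds the prior and pays 1/2·31 + 1/2·21 = 26. Off path (the display), believing weak, it pays 21.
vigorous: no display nets 26; the display nets 21 − 4 = 17. vigorous stays.
weak: no display nets 26; the display nets 21 − 16 = 5. weak stays.
No type deviates, so pooling is sustained.

Yes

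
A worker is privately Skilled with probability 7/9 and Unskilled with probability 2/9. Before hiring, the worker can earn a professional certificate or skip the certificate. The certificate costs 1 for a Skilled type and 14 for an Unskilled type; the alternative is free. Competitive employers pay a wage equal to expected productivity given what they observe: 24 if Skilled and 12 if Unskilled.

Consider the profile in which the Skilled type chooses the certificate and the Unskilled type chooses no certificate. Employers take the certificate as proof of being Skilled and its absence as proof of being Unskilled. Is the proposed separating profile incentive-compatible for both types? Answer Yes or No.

Yes

Under these beliefs, the certificate earns wage 24 and no certificate earns wage 12.
Skilled: the certificate nets 24 − 1 = 23; no certificate nets 12. Skilled prefers the certificate.
Unskilled: the certificate nets 24 − 14 = 10; no certificate nets 12. Unskilled prefers no certificate.
Neither type deviates, so the separating profile is an equilibrium.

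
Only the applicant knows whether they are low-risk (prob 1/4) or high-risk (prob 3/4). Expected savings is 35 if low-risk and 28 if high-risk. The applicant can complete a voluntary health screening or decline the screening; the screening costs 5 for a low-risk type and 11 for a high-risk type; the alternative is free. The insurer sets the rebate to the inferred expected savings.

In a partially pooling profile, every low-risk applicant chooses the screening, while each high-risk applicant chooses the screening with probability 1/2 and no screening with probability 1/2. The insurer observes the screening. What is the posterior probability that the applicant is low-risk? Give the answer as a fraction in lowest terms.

2/5

P(the screening) = (1/4)·1 + (3/4)·(1/2) = 5/8.
By Bayes' rule, P(low-risk | the screening) = (1/4) / (5/8) = 2/5.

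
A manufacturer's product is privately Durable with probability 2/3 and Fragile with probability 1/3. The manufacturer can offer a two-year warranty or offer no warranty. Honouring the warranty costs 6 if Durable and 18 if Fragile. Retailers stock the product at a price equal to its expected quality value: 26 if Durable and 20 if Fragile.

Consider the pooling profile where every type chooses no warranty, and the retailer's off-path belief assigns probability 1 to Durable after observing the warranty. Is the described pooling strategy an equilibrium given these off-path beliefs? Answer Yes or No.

Yes

On path, the retailer holds the prior and pays 2/3·26 + 1/3·20 = 24. Off path (the warranty), believing Durable, it pays 26.
Durable: no warranty nets 24; the warranty nets 26 − 6 = 20. Durable stays.
Fragile: no warranty nets 24; the warranty nets 26 − 18 = 8. Fragile stays.
No type deviates, so pooling is sustained.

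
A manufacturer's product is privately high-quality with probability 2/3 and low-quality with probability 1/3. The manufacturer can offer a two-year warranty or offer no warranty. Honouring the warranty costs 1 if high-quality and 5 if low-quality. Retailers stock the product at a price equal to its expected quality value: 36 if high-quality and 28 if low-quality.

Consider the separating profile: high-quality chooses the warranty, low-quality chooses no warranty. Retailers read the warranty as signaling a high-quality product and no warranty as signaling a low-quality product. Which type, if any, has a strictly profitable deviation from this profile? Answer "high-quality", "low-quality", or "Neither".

The warranty pays 36; no warranty pays 28.
high-quality: assigned the warranty, nets 36 − 1 = 35; deviating to no warranty nets 28.
low-quality: assigned no warranty, nets 28; deviating to the warranty nets 36 − 5 = 31.
The low-quality type gains 3 by deviating.

low-quality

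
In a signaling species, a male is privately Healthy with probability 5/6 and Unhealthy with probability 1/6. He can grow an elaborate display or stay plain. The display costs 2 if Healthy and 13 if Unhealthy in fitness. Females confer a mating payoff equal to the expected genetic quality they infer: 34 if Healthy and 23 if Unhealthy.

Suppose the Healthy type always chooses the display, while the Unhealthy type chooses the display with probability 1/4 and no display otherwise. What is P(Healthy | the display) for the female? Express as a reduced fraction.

P(the display) = (5/6)·1 + (1/6)·(1/4) = 7/8.
By Bayes' rule, P(Healthy | the display) = (5/6) / (7/8) = 20/21.

20/21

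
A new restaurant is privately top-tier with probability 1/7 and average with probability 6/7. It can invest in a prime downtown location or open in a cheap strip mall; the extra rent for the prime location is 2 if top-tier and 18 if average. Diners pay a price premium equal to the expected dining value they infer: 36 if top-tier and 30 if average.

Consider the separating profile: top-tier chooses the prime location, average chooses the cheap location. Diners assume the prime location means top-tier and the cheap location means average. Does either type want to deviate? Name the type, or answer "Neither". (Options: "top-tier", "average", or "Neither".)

The prime location pays 36; the cheap location pays 30.
top-tier: assigned the prime location, nets 36 − 2 = 34; deviating to the cheap location nets 30.
average: assigned the cheap location, nets 30; deviating to the prime location nets 36 − 18 = 18.
Both types strictly prefer their assigned action; no profitable deviation.

Neither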